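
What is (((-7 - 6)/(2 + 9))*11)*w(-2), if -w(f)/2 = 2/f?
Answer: -26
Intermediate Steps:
w(f) = -4/f
(((-7 - 6)/(2 + 9))*11)*w(-2) = (((-7 - 6)/(2 + 9))*11)*(-4/(-2)) = (-13/11*11)*(-4*(-1/2)) = (-13*1/11*11)*2 = -13/11*11*2 = -13*2 = -26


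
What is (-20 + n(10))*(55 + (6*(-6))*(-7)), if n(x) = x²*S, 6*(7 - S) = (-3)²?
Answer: 162710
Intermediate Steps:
S = 11/2 (S = 7 - ⅙*(-3)² = 7 - ⅙*9 = 7 - 3/2 = 11/2 ≈ 5.5000)
n(x) = 11*x²/2 (n(x) = x²*(11/2) = 11*x²/2)
(-20 + n(10))*(55 + (6*(-6))*(-7)) = (-20 + (11/2)*10²)*(55 + (6*(-6))*(-7)) = (-20 + (11/2)*100)*(55 - 36*(-7)) = (-20 + 550)*(55 + 252) = 530*307 = 162710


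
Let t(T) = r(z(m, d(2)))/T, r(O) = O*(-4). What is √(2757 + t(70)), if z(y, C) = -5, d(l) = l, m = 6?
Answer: √135107/7 ≈ 52.510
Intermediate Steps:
r(O) = -4*O
t(T) = 20/T (t(T) = (-4*(-5))/T = 20/T)
√(2757 + t(70)) = √(2757 + 20/70) = √(2757 + 20*(1/70)) = √(2757 + 2/7) = √(19301/7) = √135107/7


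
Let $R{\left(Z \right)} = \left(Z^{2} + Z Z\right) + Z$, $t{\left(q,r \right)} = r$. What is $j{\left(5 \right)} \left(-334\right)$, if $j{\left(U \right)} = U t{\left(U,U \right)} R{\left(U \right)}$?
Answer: $-459250$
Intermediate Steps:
$R{\left(Z \right)} = Z + 2 Z^{2}$ ($R{\left(Z \right)} = \left(Z^{2} + Z^{2}\right) + Z = 2 Z^{2} + Z = Z + 2 Z^{2}$)
$j{\left(U \right)} = U^{3} \left(1 + 2 U\right)$ ($j{\left(U \right)} = U U U \left(1 + 2 U\right) = U^{2} U \left(1 + 2 U\right) = U^{3} \left(1 + 2 U\right)$)
$j{\left(5 \right)} \left(-334\right) = 5^{3} \left(1 + 2 \cdot 5\right) \left(-334\right) = 125 \left(1 + 10\right) \left(-334\right) = 125 \cdot 11 \left(-334\right) = 1375 \left(-334\right) = -459250$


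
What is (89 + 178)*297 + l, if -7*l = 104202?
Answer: 64413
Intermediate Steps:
l = -14886 (l = -⅐*104202 = -14886)
(89 + 178)*297 + l = (89 + 178)*297 - 14886 = 267*297 - 14886 = 79299 - 14886 = 64413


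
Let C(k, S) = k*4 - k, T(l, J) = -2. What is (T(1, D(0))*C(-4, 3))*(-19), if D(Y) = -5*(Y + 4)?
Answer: -456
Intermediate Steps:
D(Y) = -20 - 5*Y (D(Y) = -5*(4 + Y) = -20 - 5*Y)
C(k, S) = 3*k (C(k, S) = 4*k - k = 3*k)
(T(1, D(0))*C(-4, 3))*(-19) = -6*(-4)*(-19) = -2*(-12)*(-19) = 24*(-19) = -456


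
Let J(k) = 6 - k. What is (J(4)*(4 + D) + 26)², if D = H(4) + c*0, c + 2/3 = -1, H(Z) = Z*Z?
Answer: 4356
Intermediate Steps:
H(Z) = Z²
c = -5/3 (c = -⅔ - 1 = -5/3 ≈ -1.6667)
D = 16 (D = 4² - 5/3*0 = 16 + 0 = 16)
(J(4)*(4 + D) + 26)² = ((6 - 1*4)*(4 + 16) + 26)² = ((6 - 4)*20 + 26)² = (2*20 + 26)² = (40 + 26)² = 66² = 4356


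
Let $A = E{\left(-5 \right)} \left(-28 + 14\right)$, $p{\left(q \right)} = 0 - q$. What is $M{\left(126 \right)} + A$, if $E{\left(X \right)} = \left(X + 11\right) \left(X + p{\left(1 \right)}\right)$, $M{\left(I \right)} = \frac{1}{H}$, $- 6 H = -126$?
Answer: $\frac{10585}{21} \approx 504.05$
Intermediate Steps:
$H = 21$ ($H = \left(- \frac{1}{6}\right) \left(-126\right) = 21$)
$p{\left(q \right)} = - q$
$M{\left(I \right)} = \frac{1}{21}$
$E{\left(X \right)} = \left(-1 + X\right) \left(11 + X\right)$ ($E{\left(X \right)} = \left(X + 11\right) \left(X - 1\right) = \left(11 + X\right) \left(X - 1\right) = \left(11 + X\right) \left(-1 + X\right) = \left(-1 + X\right) \left(11 + X\right)$)
$A = 504$ ($A = \left(-11 + \left(-5\right)^{2} + 10 \left(-5\right)\right) \left(-28 + 14\right) = \left(-11 + 25 - 50\right) \left(-14\right) = \left(-36\right) \left(-14\right) = 504$)
$M{\left(126 \right)} + A = \frac{1}{21} + 504 = \frac{10585}{21}$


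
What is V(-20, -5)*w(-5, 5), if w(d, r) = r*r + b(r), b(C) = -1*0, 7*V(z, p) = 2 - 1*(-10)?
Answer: 300/7 ≈ 42.857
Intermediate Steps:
V(z, p) = 12/7 (V(z, p) = (2 - 1*(-10))/7 = (2 + 10)/7 = (⅐)*12 = 12/7)
b(C) = 0
w(d, r) = r² (w(d, r) = r*r + 0 = r² + 0 = r²)
V(-20, -5)*w(-5, 5) = (12/7)*5² = (12/7)*25 = 300/7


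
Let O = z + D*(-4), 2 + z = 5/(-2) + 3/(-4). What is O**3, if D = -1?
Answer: -125/64 ≈ -1.9531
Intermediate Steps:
z = -21/4 (z = -2 + (5/(-2) + 3/(-4)) = -2 + (5*(-1/2) + 3*(-1/4)) = -2 + (-5/2 - 3/4) = -2 - 13/4 = -21/4 ≈ -5.2500)
O = -5/4 (O = -21/4 - 1*(-4) = -21/4 + 4 = -5/4 ≈ -1.2500)
O**3 = (-5/4)**3 = -125/64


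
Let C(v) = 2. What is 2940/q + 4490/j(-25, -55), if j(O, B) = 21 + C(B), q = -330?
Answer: 47136/253 ≈ 186.31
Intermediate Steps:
j(O, B) = 23 (j(O, B) = 21 + 2 = 23)
2940/q + 4490/j(-25, -55) = 2940/(-330) + 4490/23 = 2940*(-1/330) + 4490*(1/23) = -98/11 + 4490/23 = 47136/253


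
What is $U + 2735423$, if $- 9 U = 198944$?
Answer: $\frac{24419863}{9} \approx 2.7133 \cdot 10^{6}$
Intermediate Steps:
$U = - \frac{198944}{9}$ ($U = \left(- \frac{1}{9}\right) 198944 = - \frac{198944}{9} \approx -22105.0$)
$U + 2735423 = - \frac{198944}{9} + 2735423 = \frac{24419863}{9}$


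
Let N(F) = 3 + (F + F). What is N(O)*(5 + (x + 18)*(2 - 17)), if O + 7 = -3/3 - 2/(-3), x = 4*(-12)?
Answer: -15925/3 ≈ -5308.3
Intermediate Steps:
x = -48
O = -22/3 (O = -7 + (-3/3 - 2/(-3)) = -7 + (-3*⅓ - 2*(-⅓)) = -7 + (-1 + ⅔) = -7 - ⅓ = -22/3 ≈ -7.3333)
N(F) = 3 + 2*F
N(O)*(5 + (x + 18)*(2 - 17)) = (3 + 2*(-22/3))*(5 + (-48 + 18)*(2 - 17)) = (3 - 44/3)*(5 - 30*(-15)) = -35*(5 + 450)/3 = -35/3*455 = -15925/3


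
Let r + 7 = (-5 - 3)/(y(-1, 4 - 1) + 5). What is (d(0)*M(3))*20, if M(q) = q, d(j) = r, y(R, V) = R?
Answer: -540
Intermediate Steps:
r = -9 (r = -7 + (-5 - 3)/(-1 + 5) = -7 - 8/4 = -7 - 8*¼ = -7 - 2 = -9)
d(j) = -9
(d(0)*M(3))*20 = -9*3*20 = -27*20 = -540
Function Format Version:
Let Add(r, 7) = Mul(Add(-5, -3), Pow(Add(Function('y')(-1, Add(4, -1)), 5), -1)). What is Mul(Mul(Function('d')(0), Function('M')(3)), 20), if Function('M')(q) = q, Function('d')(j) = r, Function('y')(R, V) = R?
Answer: -540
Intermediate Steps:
r = -9 (r = Add(-7, Mul(Add(-5, -3), Pow(Add(-1, 5), -1))) = Add(-7, Mul(-8, Pow(4, -1))) = Add(-7, Mul(-8, Rational(1, 4))) = Add(-7, -2) = -9)
Function('d')(j) = -9
Mul(Mul(Function('d')(0), Function('M')(3)), 20) = Mul(Mul(-9, 3), 20) = Mul(-27, 20) = -540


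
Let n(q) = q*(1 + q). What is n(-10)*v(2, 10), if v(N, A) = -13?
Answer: -1170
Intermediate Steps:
n(-10)*v(2, 10) = -10*(1 - 10)*(-13) = -10*(-9)*(-13) = 90*(-13) = -1170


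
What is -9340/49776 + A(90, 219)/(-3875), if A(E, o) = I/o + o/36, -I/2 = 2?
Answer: -333011353/1760048250 ≈ -0.18921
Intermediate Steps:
I = -4 (I = -2*2 = -4)
A(E, o) = -4/o + o/36
-9340/49776 + A(90, 219)/(-3875) = -9340/49776 + (-4/219 + (1/36)*219)/(-3875) = -9340*1/49776 + (-4*1/219 + 73/12)*(-1/3875) = -2335/12444 + (-4/219 + 73/12)*(-1/3875) = -2335/12444 + (1771/292)*(-1/3875) = -2335/12444 - 1771/1131500 = -333011353/1760048250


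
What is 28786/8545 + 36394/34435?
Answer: 260446528/58849415 ≈ 4.4256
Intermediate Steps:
28786/8545 + 36394/34435 = 260446528/58849415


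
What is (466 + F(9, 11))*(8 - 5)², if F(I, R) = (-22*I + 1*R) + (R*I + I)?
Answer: 3483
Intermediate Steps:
F(I, R) = R - 21*I + I*R (F(I, R) = (-22*I + R) + (I*R + I) = (R - 22*I) + (I + I*R) = R - 21*I + I*R)
(466 + F(9, 11))*(8 - 5)² = (466 + (11 - 21*9 + 9*11))*(8 - 5)² = (466 + (11 - 189 + 99))*3² = (466 - 79)*9 = 387*9 = 3483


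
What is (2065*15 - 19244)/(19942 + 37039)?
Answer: 11731/56981 ≈ 0.20588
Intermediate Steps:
(2065*15 - 19244)/(19942 + 37039) = (30975 - 19244)/56981 = 11731*(1/56981) = 11731/56981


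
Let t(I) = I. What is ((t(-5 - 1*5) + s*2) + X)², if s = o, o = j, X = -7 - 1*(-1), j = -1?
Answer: 324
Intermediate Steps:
X = -6 (X = -7 + 1 = -6)
o = -1
s = -1
((t(-5 - 1*5) + s*2) + X)² = (((-5 - 1*5) - 1*2) - 6)² = (((-5 - 5) - 2) - 6)² = ((-10 - 2) - 6)² = (-12 - 6)² = (-18)² = 324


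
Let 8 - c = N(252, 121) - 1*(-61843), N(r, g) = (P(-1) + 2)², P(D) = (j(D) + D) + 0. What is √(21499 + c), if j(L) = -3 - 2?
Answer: 4*I*√2522 ≈ 200.88*I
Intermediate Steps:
j(L) = -5
P(D) = -5 + D (P(D) = (-5 + D) + 0 = -5 + D)
N(r, g) = 16 (N(r, g) = ((-5 - 1) + 2)² = (-6 + 2)² = (-4)² = 16)
c = -61851 (c = 8 - (16 - 1*(-61843)) = 8 - (16 + 61843) = 8 - 1*61859 = 8 - 61859 = -61851)
√(21499 + c) = √(21499 - 61851) = √(-40352) = 4*I*√2522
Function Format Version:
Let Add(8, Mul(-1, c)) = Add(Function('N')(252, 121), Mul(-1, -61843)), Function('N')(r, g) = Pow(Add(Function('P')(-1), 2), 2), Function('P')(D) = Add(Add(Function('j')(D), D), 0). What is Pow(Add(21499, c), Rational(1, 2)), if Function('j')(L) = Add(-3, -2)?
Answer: Mul(4, I, Pow(2522, Rational(1, 2))) ≈ Mul(200.88, I)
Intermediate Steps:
Function('j')(L) = -5
Function('P')(D) = Add(-5, D) (Function('P')(D) = Add(Add(-5, D), 0) = Add(-5, D))
Function('N')(r, g) = 16 (Function('N')(r, g) = Pow(Add(Add(-5, -1), 2), 2) = Pow(Add(-6, 2), 2) = Pow(-4, 2) = 16)
c = -61851 (c = Add(8, Mul(-1, Add(16, Mul(-1, -61843)))) = Add(8, Mul(-1, Add(16, 61843))) = Add(8, Mul(-1, 61859)) = Add(8, -61859) = -61851)
Pow(Add(21499, c), Rational(1, 2)) = Pow(Add(21499, -61851), Rational(1, 2)) = Pow(-40352, Rational(1, 2)) = Mul(4, I, Pow(2522, Rational(1, 2)))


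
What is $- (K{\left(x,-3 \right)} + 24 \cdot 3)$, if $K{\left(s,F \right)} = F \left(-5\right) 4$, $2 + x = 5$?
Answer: $-132$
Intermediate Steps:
$x = 3$ ($x = -2 + 5 = 3$)
$K{\left(s,F \right)} = - 20 F$ ($K{\left(s,F \right)} = - 5 F 4 = - 20 F$)
$- (K{\left(x,-3 \right)} + 24 \cdot 3) = - (\left(-20\right) \left(-3\right) + 24 \cdot 3) = - (60 + 72) = \left(-1\right) 132 = -132$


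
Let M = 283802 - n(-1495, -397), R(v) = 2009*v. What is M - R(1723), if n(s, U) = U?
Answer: -3177308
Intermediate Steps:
M = 284199 (M = 283802 - 1*(-397) = 283802 + 397 = 284199)
M - R(1723) = 284199 - 2009*1723 = 284199 - 1*3461507 = 284199 - 3461507 = -3177308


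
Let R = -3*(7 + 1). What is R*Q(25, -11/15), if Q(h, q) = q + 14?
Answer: -1592/5 ≈ -318.40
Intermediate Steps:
Q(h, q) = 14 + q
R = -24 (R = -3*8 = -24)
R*Q(25, -11/15) = -24*(14 - 11/15) = -24*199/15 = -1592/5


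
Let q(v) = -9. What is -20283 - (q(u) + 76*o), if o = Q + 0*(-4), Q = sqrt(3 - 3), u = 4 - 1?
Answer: -20274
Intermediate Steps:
u = 3
Q = 0 (Q = sqrt(0) = 0)
o = 0 (o = 0 + 0*(-4) = 0 + 0 = 0)
-20283 - (q(u) + 76*o) = -20283 - (-9 + 76*0) = -20283 - (-9 + 0) = -20283 - 1*(-9) = -20283 + 9 = -20274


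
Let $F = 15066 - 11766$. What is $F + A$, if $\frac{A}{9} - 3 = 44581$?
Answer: $404556$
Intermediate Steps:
$A = 401256$ ($A = 27 + 9 \cdot 44581 = 27 + 401229 = 401256$)
$F = 3300$ ($F = 15066 - 11766 = 3300$)
$F + A = 3300 + 401256 = 404556$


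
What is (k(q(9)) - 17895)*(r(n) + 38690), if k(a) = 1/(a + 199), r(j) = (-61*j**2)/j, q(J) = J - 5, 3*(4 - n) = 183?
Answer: -153179386228/203 ≈ -7.5458e+8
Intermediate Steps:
n = -57 (n = 4 - 1/3*183 = 4 - 61 = -57)
q(J) = -5 + J
r(j) = -61*j
k(a) = 1/(199 + a)
(k(q(9)) - 17895)*(r(n) + 38690) = (1/(199 + (-5 + 9)) - 17895)*(-61*(-57) + 38690) = (1/(199 + 4) - 17895)*(3477 + 38690) = (1/203 - 17895)*42167 = -3632684/203*42167 = -153179386228/203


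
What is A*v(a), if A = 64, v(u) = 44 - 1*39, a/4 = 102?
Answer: 320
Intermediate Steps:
a = 408 (a = 4*102 = 408)
v(u) = 5 (v(u) = 44 - 39 = 5)
A*v(a) = 64*5 = 320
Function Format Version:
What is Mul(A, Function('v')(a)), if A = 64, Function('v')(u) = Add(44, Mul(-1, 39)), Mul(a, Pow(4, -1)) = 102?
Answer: 320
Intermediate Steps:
a = 408 (a = Mul(4, 102) = 408)
Function('v')(u) = 5 (Function('v')(u) = Add(44, -39) = 5)
Mul(A, Function('v')(a)) = Mul(64, 5) = 320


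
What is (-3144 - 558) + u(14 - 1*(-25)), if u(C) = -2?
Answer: -3704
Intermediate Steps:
(-3144 - 558) + u(14 - 1*(-25)) = (-3144 - 558) - 2 = -3702 - 2 = -3704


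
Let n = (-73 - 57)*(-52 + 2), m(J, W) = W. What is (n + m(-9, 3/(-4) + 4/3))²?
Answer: 6085092049/144 ≈ 4.2258e+7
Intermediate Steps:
n = 6500 (n = -130*(-50) = 6500)
(n + m(-9, 3/(-4) + 4/3))² = (6500 + (3/(-4) + 4/3))² = (6500 + (3*(-¼) + 4*(⅓)))² = (6500 + (-¾ + 4/3))² = (6500 + 7/12)² = (78007/12)² = 6085092049/144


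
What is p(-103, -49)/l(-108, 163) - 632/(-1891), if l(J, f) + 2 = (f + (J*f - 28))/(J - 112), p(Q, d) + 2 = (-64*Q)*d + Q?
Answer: -134410707932/32201839 ≈ -4174.0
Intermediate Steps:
p(Q, d) = -2 + Q - 64*Q*d (p(Q, d) = -2 + ((-64*Q)*d + Q) = -2 + (-64*Q*d + Q) = -2 + (Q - 64*Q*d) = -2 + Q - 64*Q*d)
l(J, f) = -2 + (-28 + f + J*f)/(-112 + J) (l(J, f) = -2 + (f + (J*f - 28))/(J - 112) = -2 + (f + (-28 + J*f))/(-112 + J) = -2 + (-28 + f + J*f)/(-112 + J))
p(-103, -49)/l(-108, 163) - 632/(-1891) = (-2 - 103 - 64*(-103)*(-49))/(((196 + 163 - 2*(-108) - 108*163)/(-112 - 108))) - 632/(-1891) = (-2 - 103 - 323008)/(((196 + 163 + 216 - 17604)/(-220))) - 632*(-1/1891) = -323113/((-1/220*(-17029))) + 632/1891 = -323113/17029/220 + 632/1891 = -323113*220/17029 + 632/1891 = -71084860/17029 + 632/1891 = -134410707932/32201839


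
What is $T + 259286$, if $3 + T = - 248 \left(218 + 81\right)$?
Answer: $185131$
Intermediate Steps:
$T = -74155$ ($T = -3 - 248 \left(218 + 81\right) = -3 - 74152 = -74155$)
$T + 259286 = -74155 + 259286 = 185131$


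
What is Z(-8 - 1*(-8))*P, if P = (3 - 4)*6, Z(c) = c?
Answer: 0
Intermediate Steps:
P = -6 (P = -1*6 = -6)
Z(-8 - 1*(-8))*P = (-8 - 1*(-8))*(-6) = (-8 + 8)*(-6) = 0*(-6) = 0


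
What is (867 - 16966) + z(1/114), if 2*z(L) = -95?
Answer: -32293/2 ≈ -16147.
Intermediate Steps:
z(L) = -95/2 (z(L) = (½)*(-95) = -95/2)
(867 - 16966) + z(1/114) = (867 - 16966) - 95/2 = -16099 - 95/2 = -32293/2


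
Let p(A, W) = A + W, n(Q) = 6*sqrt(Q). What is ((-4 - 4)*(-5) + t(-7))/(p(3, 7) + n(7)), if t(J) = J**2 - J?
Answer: -120/19 + 72*sqrt(7)/19 ≈ 3.7102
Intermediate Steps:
((-4 - 4)*(-5) + t(-7))/(p(3, 7) + n(7)) = ((-4 - 4)*(-5) - 7*(-1 - 7))/((3 + 7) + 6*sqrt(7)) = (-8*(-5) - 7*(-8))/(10 + 6*sqrt(7)) = (40 + 56)/(10 + 6*sqrt(7)) = 96/(10 + 6*sqrt(7))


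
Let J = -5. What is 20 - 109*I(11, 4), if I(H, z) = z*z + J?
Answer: -1179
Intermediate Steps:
I(H, z) = -5 + z² (I(H, z) = z*z - 5 = z² - 5 = -5 + z²)
20 - 109*I(11, 4) = 20 - 109*(-5 + 4²) = 20 - 109*(-5 + 16) = 20 - 109*11 = 20 - 1199 = -1179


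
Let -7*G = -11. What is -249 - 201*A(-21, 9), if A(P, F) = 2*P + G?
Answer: 55140/7 ≈ 7877.1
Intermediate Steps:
G = 11/7 (G = -⅐*(-11) = 11/7 ≈ 1.5714)
A(P, F) = 11/7 + 2*P (A(P, F) = 2*P + 11/7 = 11/7 + 2*P)
-249 - 201*A(-21, 9) = -249 - 201*(11/7 + 2*(-21)) = -249 - 201*(11/7 - 42) = -249 - 201*(-283/7) = -249 + 56883/7 = 55140/7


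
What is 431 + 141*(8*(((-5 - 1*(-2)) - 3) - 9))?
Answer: -16489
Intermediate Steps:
431 + 141*(8*(((-5 - 1*(-2)) - 3) - 9)) = 431 + 141*(8*(((-5 + 2) - 3) - 9)) = 431 + 141*(8*((-3 - 3) - 9)) = 431 + 141*(8*(-6 - 9)) = 431 + 141*(8*(-15)) = 431 + 141*(-120) = 431 - 16920 = -16489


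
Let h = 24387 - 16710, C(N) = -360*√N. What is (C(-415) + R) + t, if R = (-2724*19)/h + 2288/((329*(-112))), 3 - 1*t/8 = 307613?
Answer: -14502933689053/5893377 - 360*I*√415 ≈ -2.4609e+6 - 7333.8*I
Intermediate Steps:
t = -2460880 (t = 24 - 8*307613 = 24 - 2460904 = -2460880)
h = 7677
R = -40097293/5893377 (R = -2724*19/7677 + 2288/((329*(-112))) = -51756*1/7677 + 2288/(-36848) = -17252/2559 + 2288*(-1/36848) = -17252/2559 - 143/2303 = -40097293/5893377 ≈ -6.8038)
(C(-415) + R) + t = (-360*I*√415 - 40097293/5893377) - 2460880 = (-40097293/5893377 - 360*I*√415) - 2460880 = -14502933689053/5893377 - 360*I*√415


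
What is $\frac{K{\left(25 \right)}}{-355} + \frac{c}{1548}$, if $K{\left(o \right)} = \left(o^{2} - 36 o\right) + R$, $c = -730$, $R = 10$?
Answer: $\frac{15107}{54954} \approx 0.2749$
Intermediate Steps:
$K{\left(o \right)} = 10 + o^{2} - 36 o$ ($K{\left(o \right)} = \left(o^{2} - 36 o\right) + 10 = 10 + o^{2} - 36 o$)
$\frac{K{\left(25 \right)}}{-355} + \frac{c}{1548} = \frac{10 + 25^{2} - 900}{-355} - \frac{730}{1548} = \left(10 + 625 - 900\right) \left(- \frac{1}{355}\right) - \frac{365}{774} = \left(-265\right) \left(- \frac{1}{355}\right) - \frac{365}{774} = \frac{53}{71} - \frac{365}{774} = \frac{15107}{54954}$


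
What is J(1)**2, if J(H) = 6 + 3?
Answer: 81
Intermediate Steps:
J(H) = 9
J(1)**2 = 9**2 = 81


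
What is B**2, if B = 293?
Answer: 85849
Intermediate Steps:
B**2 = 293**2 = 85849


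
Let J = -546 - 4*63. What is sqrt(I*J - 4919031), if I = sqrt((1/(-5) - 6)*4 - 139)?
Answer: 3*sqrt(-13663975 - 1330*I*sqrt(455))/5 ≈ 2.3024 - 2217.9*I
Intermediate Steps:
I = 3*I*sqrt(455)/5 (I = sqrt((-1/5 - 6)*4 - 139) = sqrt(-31/5*4 - 139) = sqrt(-124/5 - 139) = sqrt(-819/5) = 3*I*sqrt(455)/5 ≈ 12.798*I)
J = -798 (J = -546 - 1*252 = -546 - 252 = -798)
sqrt(I*J - 4919031) = sqrt((3*I*sqrt(455)/5)*(-798) - 4919031) = sqrt(-2394*I*sqrt(455)/5 - 4919031) = sqrt(-4919031 - 2394*I*sqrt(455)/5)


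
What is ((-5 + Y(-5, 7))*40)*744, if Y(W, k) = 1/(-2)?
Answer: -163680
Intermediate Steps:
Y(W, k) = -½
((-5 + Y(-5, 7))*40)*744 = ((-5 - ½)*40)*744 = -11/2*40*744 = -220*744 = -163680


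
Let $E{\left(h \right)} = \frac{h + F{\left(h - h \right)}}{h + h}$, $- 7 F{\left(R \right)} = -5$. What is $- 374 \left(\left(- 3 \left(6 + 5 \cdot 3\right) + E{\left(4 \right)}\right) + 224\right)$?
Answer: $- \frac{1692163}{28} \approx -60434.0$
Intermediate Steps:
$F{\left(R \right)} = \frac{5}{7}$ ($F{\left(R \right)} = \left(- \frac{1}{7}\right) \left(-5\right) = \frac{5}{7}$)
$E{\left(h \right)} = \frac{\frac{5}{7} + h}{2 h}$ ($E{\left(h \right)} = \frac{h + \frac{5}{7}}{h + h} = \frac{\frac{5}{7} + h}{2 h}$)
$- 374 \left(\left(- 3 \left(6 + 5 \cdot 3\right) + E{\left(4 \right)}\right) + 224\right) = - 374 \left(\left(- 3 \left(6 + 5 \cdot 3\right) + \frac{5 + 7 \cdot 4}{14 \cdot 4}\right) + 224\right) = - 374 \left(\left(- 3 \left(6 + 15\right) + \frac{1}{14} \cdot \frac{1}{4} \left(5 + 28\right)\right) + 224\right) = - 374 \left(\left(\left(-3\right) 21 + \frac{1}{14} \cdot \frac{1}{4} \cdot 33\right) + 224\right) = - 374 \left(\left(-63 + \frac{33}{56}\right) + 224\right) = - 374 \left(- \frac{3495}{56} + 224\right) = \left(-374\right) \frac{9049}{56} = - \frac{1692163}{28}$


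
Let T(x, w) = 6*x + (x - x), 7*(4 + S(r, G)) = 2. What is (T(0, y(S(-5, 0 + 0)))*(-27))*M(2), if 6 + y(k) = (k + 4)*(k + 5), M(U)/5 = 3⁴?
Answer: 0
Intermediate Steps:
M(U) = 405 (M(U) = 5*3⁴ = 5*81 = 405)
S(r, G) = -26/7 (S(r, G) = -4 + (⅐)*2 = -4 + 2/7 = -26/7)
y(k) = -6 + (4 + k)*(5 + k) (y(k) = -6 + (k + 4)*(k + 5) = -6 + (4 + k)*(5 + k))
T(x, w) = 6*x (T(x, w) = 6*x + 0 = 6*x)
(T(0, y(S(-5, 0 + 0)))*(-27))*M(2) = ((6*0)*(-27))*405 = (0*(-27))*405 = 0*405 = 0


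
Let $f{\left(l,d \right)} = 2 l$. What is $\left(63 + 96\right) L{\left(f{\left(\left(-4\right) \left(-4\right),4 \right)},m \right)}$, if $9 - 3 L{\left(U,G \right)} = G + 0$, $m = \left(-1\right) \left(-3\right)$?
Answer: $318$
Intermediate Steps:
$m = 3$
$L{\left(U,G \right)} = 3 - \frac{G}{3}$ ($L{\left(U,G \right)} = 3 - \frac{G + 0}{3} = 3 - \frac{G}{3}$)
$\left(63 + 96\right) L{\left(f{\left(\left(-4\right) \left(-4\right),4 \right)},m \right)} = \left(63 + 96\right) \left(3 - 1\right) = 159 \left(3 - 1\right) = 159 \cdot 2 = 318$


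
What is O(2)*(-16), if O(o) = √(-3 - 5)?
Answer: -32*I*√2 ≈ -45.255*I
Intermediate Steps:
O(o) = 2*I*√2 (O(o) = √(-8) = 2*I*√2)
O(2)*(-16) = (2*I*√2)*(-16) = -32*I*√2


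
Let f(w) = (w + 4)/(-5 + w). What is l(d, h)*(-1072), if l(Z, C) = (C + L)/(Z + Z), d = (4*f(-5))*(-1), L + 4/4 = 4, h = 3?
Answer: 8040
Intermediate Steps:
L = 3 (L = -1 + 4 = 3)
f(w) = (4 + w)/(-5 + w)
d = -2/5 (d = (4*((4 - 5)/(-5 - 5)))*(-1) = (4*(-1/(-10)))*(-1) = (4*(-1/10*(-1)))*(-1) = (4*(1/10))*(-1) = (2/5)*(-1) = -2/5 ≈ -0.40000)
l(Z, C) = (3 + C)/(2*Z) (l(Z, C) = (C + 3)/(Z + Z) = (3 + C)/((2*Z)) = (3 + C)*(1/(2*Z)) = (3 + C)/(2*Z))
l(d, h)*(-1072) = ((3 + 3)/(2*(-2/5)))*(-1072) = ((1/2)*(-5/2)*6)*(-1072) = -15/2*(-1072) = 8040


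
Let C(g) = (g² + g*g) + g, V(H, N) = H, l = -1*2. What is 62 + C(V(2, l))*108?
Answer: 1142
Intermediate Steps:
l = -2
C(g) = g + 2*g² (C(g) = (g² + g²) + g = 2*g² + g = g + 2*g²)
62 + C(V(2, l))*108 = 62 + (2*(1 + 2*2))*108 = 62 + (2*(1 + 4))*108 = 62 + (2*5)*108 = 62 + 10*108 = 62 + 1080 = 1142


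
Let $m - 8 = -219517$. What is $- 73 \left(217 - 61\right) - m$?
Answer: $208121$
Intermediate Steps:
$m = -219509$ ($m = 8 - 219517 = -219509$)
$- 73 \left(217 - 61\right) - m = - 73 \left(217 - 61\right) - -219509 = \left(-73\right) 156 + 219509 = -11388 + 219509 = 208121$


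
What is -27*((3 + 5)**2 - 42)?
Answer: -594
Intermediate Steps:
-27*((3 + 5)**2 - 42) = -27*(8**2 - 42) = -27*(64 - 42) = -27*22 = -594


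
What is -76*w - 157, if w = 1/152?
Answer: -315/2 ≈ -157.50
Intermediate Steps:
w = 1/152 ≈ 0.0065789
-76*w - 157 = -76*1/152 - 157 = -½ - 157 = -315/2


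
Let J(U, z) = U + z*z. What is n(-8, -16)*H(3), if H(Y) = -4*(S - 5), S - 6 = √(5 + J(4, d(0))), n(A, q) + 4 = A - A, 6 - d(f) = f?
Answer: 16 + 48*√5 ≈ 123.33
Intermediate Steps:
d(f) = 6 - f
J(U, z) = U + z²
n(A, q) = -4 (n(A, q) = -4 + (A - A) = -4 + 0 = -4)
S = 6 + 3*√5 (S = 6 + √(5 + (4 + (6 - 1*0)²)) = 6 + √(5 + (4 + (6 + 0)²)) = 6 + √(5 + (4 + 6²)) = 6 + √(5 + (4 + 36)) = 6 + √(5 + 40) = 6 + √45 = 6 + 3*√5 ≈ 12.708)
H(Y) = -4 - 12*√5 (H(Y) = -4*((6 + 3*√5) - 5) = -4*(1 + 3*√5) = -4 - 12*√5)
n(-8, -16)*H(3) = -4*(-4 - 12*√5) = 16 + 48*√5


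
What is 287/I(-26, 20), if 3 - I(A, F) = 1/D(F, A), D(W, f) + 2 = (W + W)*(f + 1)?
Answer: 287574/3007 ≈ 95.635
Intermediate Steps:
D(W, f) = -2 + 2*W*(1 + f) (D(W, f) = -2 + (W + W)*(f + 1) = -2 + (2*W)*(1 + f) = -2 + 2*W*(1 + f))
I(A, F) = 3 - 1/(-2 + 2*F + 2*A*F) (I(A, F) = 3 - 1/(-2 + 2*F + 2*F*A) = 3 - 1/(-2 + 2*F + 2*A*F))
287/I(-26, 20) = 287/(((-7/2 + 3*20 + 3*(-26)*20)/(-1 + 20 - 26*20))) = 287/(((-7/2 + 60 - 1560)/(-1 + 20 - 520))) = 287/((-3007/2/(-501))) = 287/((-1/501*(-3007/2))) = 287/(3007/1002) = 287*(1002/3007) = 287574/3007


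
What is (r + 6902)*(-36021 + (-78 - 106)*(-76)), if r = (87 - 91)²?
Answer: -152451966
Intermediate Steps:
r = 16 (r = (-4)² = 16)
(r + 6902)*(-36021 + (-78 - 106)*(-76)) = (16 + 6902)*(-36021 + (-78 - 106)*(-76)) = 6918*(-36021 - 184*(-76)) = 6918*(-36021 + 13984) = 6918*(-22037) = -152451966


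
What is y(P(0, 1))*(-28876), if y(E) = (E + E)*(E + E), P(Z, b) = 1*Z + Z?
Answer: 0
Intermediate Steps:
P(Z, b) = 2*Z (P(Z, b) = Z + Z = 2*Z)
y(E) = 4*E**2 (y(E) = (2*E)*(2*E) = 4*E**2)
y(P(0, 1))*(-28876) = (4*(2*0)**2)*(-28876) = (4*0**2)*(-28876) = (4*0)*(-28876) = 0*(-28876) = 0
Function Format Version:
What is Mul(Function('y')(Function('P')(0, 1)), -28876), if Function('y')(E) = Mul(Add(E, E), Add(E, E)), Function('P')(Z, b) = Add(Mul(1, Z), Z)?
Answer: 0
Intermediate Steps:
Function('P')(Z, b) = Mul(2, Z) (Function('P')(Z, b) = Add(Z, Z) = Mul(2, Z))
Function('y')(E) = Mul(4, Pow(E, 2)) (Function('y')(E) = Mul(Mul(2, E), Mul(2, E)) = Mul(4, Pow(E, 2)))
Mul(Function('y')(Function('P')(0, 1)), -28876) = Mul(Mul(4, Pow(Mul(2, 0), 2)), -28876) = Mul(Mul(4, Pow(0, 2)), -28876) = Mul(Mul(4, 0), -28876) = Mul(0, -28876) = 0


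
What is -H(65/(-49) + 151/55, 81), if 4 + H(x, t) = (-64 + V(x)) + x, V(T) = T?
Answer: 175612/2695 ≈ 65.162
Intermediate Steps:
H(x, t) = -68 + 2*x (H(x, t) = -4 + ((-64 + x) + x) = -4 + (-64 + 2*x) = -68 + 2*x)
-H(65/(-49) + 151/55, 81) = -(-68 + 2*(65/(-49) + 151/55)) = -(-68 + 2*(65*(-1/49) + 151*(1/55))) = -(-68 + 2*(-65/49 + 151/55)) = -(-68 + 2*(3824/2695)) = -(-68 + 7648/2695) = -1*(-175612/2695) = 175612/2695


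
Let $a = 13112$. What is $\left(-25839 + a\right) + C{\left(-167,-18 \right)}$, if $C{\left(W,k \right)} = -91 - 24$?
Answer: $-12842$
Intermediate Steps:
$C{\left(W,k \right)} = -115$
$\left(-25839 + a\right) + C{\left(-167,-18 \right)} = \left(-25839 + 13112\right) - 115 = -12727 - 115 = -12842$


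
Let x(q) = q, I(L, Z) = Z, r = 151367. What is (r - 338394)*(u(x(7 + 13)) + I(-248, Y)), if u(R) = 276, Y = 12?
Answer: -53863776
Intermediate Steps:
(r - 338394)*(u(x(7 + 13)) + I(-248, Y)) = (151367 - 338394)*(276 + 12) = -187027*288 = -53863776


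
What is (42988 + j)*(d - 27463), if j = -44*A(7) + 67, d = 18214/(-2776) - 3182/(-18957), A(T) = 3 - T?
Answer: -31246647396863021/26312316 ≈ -1.1875e+9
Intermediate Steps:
d = -168224783/26312316 (d = 18214*(-1/2776) - 3182*(-1/18957) = -9107/1388 + 3182/18957 = -168224783/26312316 ≈ -6.3934)
j = 243 (j = -44*(3 - 1*7) + 67 = -44*(3 - 7) + 67 = -44*(-4) + 67 = 176 + 67 = 243)
(42988 + j)*(d - 27463) = (42988 + 243)*(-168224783/26312316 - 27463) = 43231*(-722783359091/26312316) = -31246647396863021/26312316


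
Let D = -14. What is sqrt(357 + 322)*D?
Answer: -14*sqrt(679) ≈ -364.81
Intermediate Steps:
sqrt(357 + 322)*D = sqrt(357 + 322)*(-14) = sqrt(679)*(-14) = -14*sqrt(679)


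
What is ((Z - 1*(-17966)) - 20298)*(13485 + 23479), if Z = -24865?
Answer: -1005309908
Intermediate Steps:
((Z - 1*(-17966)) - 20298)*(13485 + 23479) = ((-24865 - 1*(-17966)) - 20298)*(13485 + 23479) = ((-24865 + 17966) - 20298)*36964 = (-6899 - 20298)*36964 = -27197*36964 = -1005309908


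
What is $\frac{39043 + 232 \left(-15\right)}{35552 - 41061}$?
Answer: $- \frac{35563}{5509} \approx -6.4554$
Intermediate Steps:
$\frac{39043 + 232 \left(-15\right)}{35552 - 41061} = \frac{39043 - 3480}{-5509} = 35563 \left(- \frac{1}{5509}\right) = - \frac{35563}{5509}$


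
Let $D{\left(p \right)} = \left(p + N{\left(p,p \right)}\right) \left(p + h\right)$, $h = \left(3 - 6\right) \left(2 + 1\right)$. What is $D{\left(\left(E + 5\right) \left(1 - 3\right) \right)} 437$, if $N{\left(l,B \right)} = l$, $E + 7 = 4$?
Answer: $45448$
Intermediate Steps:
$E = -3$ ($E = -7 + 4 = -3$)
$h = -9$ ($h = \left(-3\right) 3 = -9$)
$D{\left(p \right)} = 2 p \left(-9 + p\right)$ ($D{\left(p \right)} = \left(p + p\right) \left(p - 9\right) = 2 p \left(-9 + p\right)$)
$D{\left(\left(E + 5\right) \left(1 - 3\right) \right)} 437 = 2 \left(-3 + 5\right) \left(1 - 3\right) \left(-9 + \left(-3 + 5\right) \left(1 - 3\right)\right) 437 = 2 \cdot 2 \left(-2\right) \left(-9 + 2 \left(-2\right)\right) 437 = 2 \left(-4\right) \left(-9 - 4\right) 437 = 2 \left(-4\right) \left(-13\right) 437 = 104 \cdot 437 = 45448$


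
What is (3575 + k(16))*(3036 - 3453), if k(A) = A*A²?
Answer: -3198807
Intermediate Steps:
k(A) = A³
(3575 + k(16))*(3036 - 3453) = (3575 + 16³)*(3036 - 3453) = (3575 + 4096)*(-417) = 7671*(-417) = -3198807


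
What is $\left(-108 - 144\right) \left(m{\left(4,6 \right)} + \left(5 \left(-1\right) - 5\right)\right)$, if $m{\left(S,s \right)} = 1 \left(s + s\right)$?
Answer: $-504$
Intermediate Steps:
$m{\left(S,s \right)} = 2 s$ ($m{\left(S,s \right)} = 1 \cdot 2 s = 2 s$)
$\left(-108 - 144\right) \left(m{\left(4,6 \right)} + \left(5 \left(-1\right) - 5\right)\right) = \left(-108 - 144\right) \left(2 \cdot 6 + \left(5 \left(-1\right) - 5\right)\right) = - 252 \left(12 - 10\right) = \left(-252\right) 2 = -504$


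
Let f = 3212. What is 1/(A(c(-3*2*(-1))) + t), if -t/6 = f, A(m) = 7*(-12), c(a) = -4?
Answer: -1/19356 ≈ -5.1664e-5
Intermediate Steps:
A(m) = -84
t = -19272 (t = -6*3212 = -19272)
1/(A(c(-3*2*(-1))) + t) = 1/(-84 - 19272) = 1/(-19356) = -1/19356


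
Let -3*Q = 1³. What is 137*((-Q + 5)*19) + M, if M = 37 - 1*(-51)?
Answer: 41912/3 ≈ 13971.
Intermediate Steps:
Q = -⅓ (Q = -⅓*1³ = -⅓*1 = -⅓ ≈ -0.33333)
M = 88 (M = 37 + 51 = 88)
137*((-Q + 5)*19) + M = 137*((-1*(-⅓) + 5)*19) + 88 = 137*((⅓ + 5)*19) + 88 = 137*((16/3)*19) + 88 = 137*(304/3) + 88 = 41648/3 + 88 = 41912/3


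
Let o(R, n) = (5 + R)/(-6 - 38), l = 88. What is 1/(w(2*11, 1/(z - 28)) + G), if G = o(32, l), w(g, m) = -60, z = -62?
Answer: -44/2677 ≈ -0.016436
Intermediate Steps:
o(R, n) = -5/44 - R/44 (o(R, n) = (5 + R)/(-44) = (5 + R)*(-1/44) = -5/44 - R/44)
G = -37/44 (G = -5/44 - 1/44*32 = -5/44 - 8/11 = -37/44 ≈ -0.84091)
1/(w(2*11, 1/(z - 28)) + G) = 1/(-60 - 37/44) = 1/(-2677/44) = -44/2677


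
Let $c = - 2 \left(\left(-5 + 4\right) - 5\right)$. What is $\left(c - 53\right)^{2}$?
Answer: $1681$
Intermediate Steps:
$c = 12$ ($c = - 2 \left(-1 - 5\right) = \left(-2\right) \left(-6\right) = 12$)
$\left(c - 53\right)^{2} = \left(12 - 53\right)^{2} = \left(-41\right)^{2} = 1681$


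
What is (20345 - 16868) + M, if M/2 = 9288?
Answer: 22053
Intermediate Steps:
M = 18576 (M = 2*9288 = 18576)
(20345 - 16868) + M = (20345 - 16868) + 18576 = 3477 + 18576 = 22053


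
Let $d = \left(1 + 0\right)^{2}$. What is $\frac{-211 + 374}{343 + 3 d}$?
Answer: $\frac{163}{346} \approx 0.4711$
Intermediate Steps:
$d = 1$ ($d = 1^{2} = 1$)
$\frac{-211 + 374}{343 + 3 d} = \frac{-211 + 374}{343 + 3 \cdot 1} = \frac{163}{343 + 3} = \frac{163}{346}$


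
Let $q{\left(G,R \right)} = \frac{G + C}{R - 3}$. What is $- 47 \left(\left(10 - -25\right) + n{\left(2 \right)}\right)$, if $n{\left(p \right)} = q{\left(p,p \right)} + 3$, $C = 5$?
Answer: $-1457$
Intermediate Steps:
$q{\left(G,R \right)} = \frac{5 + G}{-3 + R}$ ($q{\left(G,R \right)} = \frac{G + 5}{R - 3} = \frac{5 + G}{-3 + R}$)
$n{\left(p \right)} = 3 + \frac{5 + p}{-3 + p}$ ($n{\left(p \right)} = \frac{5 + p}{-3 + p} + 3 = 3 + \frac{5 + p}{-3 + p}$)
$- 47 \left(\left(10 - -25\right) + n{\left(2 \right)}\right) = - 47 \left(\left(10 - -25\right) + \frac{4 \left(-1 + 2\right)}{-3 + 2}\right) = - 47 \left(\left(10 + 25\right) + 4 \frac{1}{-1} \cdot 1\right) = - 47 \left(35 + 4 \left(-1\right) 1\right) = - 47 \left(35 - 4\right) = \left(-47\right) 31 = -1457$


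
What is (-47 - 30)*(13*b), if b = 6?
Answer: -6006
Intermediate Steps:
(-47 - 30)*(13*b) = (-47 - 30)*(13*6) = -77*78 = -6006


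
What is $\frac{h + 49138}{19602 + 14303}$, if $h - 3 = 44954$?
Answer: $\frac{18819}{6781} \approx 2.7753$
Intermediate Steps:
$h = 44957$ ($h = 3 + 44954 = 44957$)
$\frac{h + 49138}{19602 + 14303} = \frac{44957 + 49138}{19602 + 14303} = \frac{94095}{33905} = 94095 \cdot \frac{1}{33905} = \frac{18819}{6781}$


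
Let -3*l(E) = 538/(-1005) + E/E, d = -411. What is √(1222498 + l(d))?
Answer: √1234753386005/1005 ≈ 1105.7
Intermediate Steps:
l(E) = -467/3015 (l(E) = -(538/(-1005) + E/E)/3 = -(538*(-1/1005) + 1)/3 = -(-538/1005 + 1)/3 = -⅓*467/1005 = -467/3015)
√(1222498 + l(d)) = √(1222498 - 467/3015) = √(3685831003/3015) = √1234753386005/1005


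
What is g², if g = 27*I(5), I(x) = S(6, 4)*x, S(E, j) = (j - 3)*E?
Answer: 656100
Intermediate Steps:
S(E, j) = E*(-3 + j) (S(E, j) = (-3 + j)*E = E*(-3 + j))
I(x) = 6*x (I(x) = (6*(-3 + 4))*x = (6*1)*x = 6*x)
g = 810 (g = 27*(6*5) = 27*30 = 810)
g² = 810² = 656100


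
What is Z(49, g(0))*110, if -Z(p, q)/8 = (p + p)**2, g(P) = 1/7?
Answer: -8451520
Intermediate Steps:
g(P) = 1/7
Z(p, q) = -32*p**2 (Z(p, q) = -8*(p + p)**2 = -8*4*p**2 = -32*p**2)
Z(49, g(0))*110 = -32*49**2*110 = -32*2401*110 = -76832*110 = -8451520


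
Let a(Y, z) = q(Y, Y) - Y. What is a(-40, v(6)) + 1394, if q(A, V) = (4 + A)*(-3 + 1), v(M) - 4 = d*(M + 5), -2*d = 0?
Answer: 1506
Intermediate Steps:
d = 0 (d = -½*0 = 0)
v(M) = 4 (v(M) = 4 + 0*(M + 5) = 4 + 0*(5 + M) = 4 + 0 = 4)
q(A, V) = -8 - 2*A (q(A, V) = (4 + A)*(-2) = -8 - 2*A)
a(Y, z) = -8 - 3*Y (a(Y, z) = (-8 - 2*Y) - Y = -8 - 3*Y)
a(-40, v(6)) + 1394 = (-8 - 3*(-40)) + 1394 = (-8 + 120) + 1394 = 112 + 1394 = 1506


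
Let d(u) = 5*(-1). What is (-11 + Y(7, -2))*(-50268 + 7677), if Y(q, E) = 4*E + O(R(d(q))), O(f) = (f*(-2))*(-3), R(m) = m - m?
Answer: 809229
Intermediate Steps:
d(u) = -5
R(m) = 0
O(f) = 6*f (O(f) = -2*f*(-3) = 6*f)
Y(q, E) = 4*E (Y(q, E) = 4*E + 6*0 = 4*E + 0 = 4*E)
(-11 + Y(7, -2))*(-50268 + 7677) = (-11 + 4*(-2))*(-50268 + 7677) = (-11 - 8)*(-42591) = -19*(-42591) = 809229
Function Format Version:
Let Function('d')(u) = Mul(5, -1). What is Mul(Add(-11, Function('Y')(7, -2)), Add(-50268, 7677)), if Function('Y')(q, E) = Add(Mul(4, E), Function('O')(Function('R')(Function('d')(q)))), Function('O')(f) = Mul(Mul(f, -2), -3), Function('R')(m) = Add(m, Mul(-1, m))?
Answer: 809229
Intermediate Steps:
Function('d')(u) = -5
Function('R')(m) = 0
Function('O')(f) = Mul(6, f) (Function('O')(f) = Mul(Mul(-2, f), -3) = Mul(6, f))
Function('Y')(q, E) = Mul(4, E) (Function('Y')(q, E) = Add(Mul(4, E), Mul(6, 0)) = Add(Mul(4, E), 0) = Mul(4, E))
Mul(Add(-11, Function('Y')(7, -2)), Add(-50268, 7677)) = Mul(Add(-11, Mul(4, -2)), Add(-50268, 7677)) = Mul(Add(-11, -8), -42591) = Mul(-19, -42591) = 809229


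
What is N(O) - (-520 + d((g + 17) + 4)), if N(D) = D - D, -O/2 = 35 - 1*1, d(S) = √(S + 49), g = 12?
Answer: 520 - √82 ≈ 510.94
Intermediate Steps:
d(S) = √(49 + S)
O = -68 (O = -2*(35 - 1*1) = -2*(35 - 1) = -2*34 = -68)
N(D) = 0
N(O) - (-520 + d((g + 17) + 4)) = 0 - (-520 + √(49 + ((12 + 17) + 4))) = 0 - (-520 + √(49 + (29 + 4))) = 0 - (-520 + √(49 + 33)) = 0 - (-520 + √82) = 0 + (520 - √82) = 520 - √82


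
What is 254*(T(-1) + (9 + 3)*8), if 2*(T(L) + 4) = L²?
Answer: 23495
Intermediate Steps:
T(L) = -4 + L²/2
254*(T(-1) + (9 + 3)*8) = 254*((-4 + (½)*(-1)²) + (9 + 3)*8) = 254*((-4 + (½)*1) + 12*8) = 254*((-4 + ½) + 96) = 254*(-7/2 + 96) = 254*(185/2) = 23495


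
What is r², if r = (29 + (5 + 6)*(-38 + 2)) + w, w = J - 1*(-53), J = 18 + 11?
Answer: 81225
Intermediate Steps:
J = 29
w = 82 (w = 29 - 1*(-53) = 29 + 53 = 82)
r = -285 (r = (29 + (5 + 6)*(-38 + 2)) + 82 = (29 + 11*(-36)) + 82 = (29 - 396) + 82 = -367 + 82 = -285)
r² = (-285)² = 81225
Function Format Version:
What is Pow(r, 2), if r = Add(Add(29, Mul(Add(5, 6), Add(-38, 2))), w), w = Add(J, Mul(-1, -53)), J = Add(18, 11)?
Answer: 81225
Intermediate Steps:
J = 29
w = 82 (w = Add(29, Mul(-1, -53)) = Add(29, 53) = 82)
r = -285 (r = Add(Add(29, Mul(Add(5, 6), Add(-38, 2))), 82) = Add(Add(29, Mul(11, -36)), 82) = Add(Add(29, -396), 82) = Add(-367, 82) = -285)
Pow(r, 2) = Pow(-285, 2) = 81225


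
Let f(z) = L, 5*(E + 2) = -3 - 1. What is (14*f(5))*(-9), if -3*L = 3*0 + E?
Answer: -588/5 ≈ -117.60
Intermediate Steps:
E = -14/5 (E = -2 + (-3 - 1)/5 = -2 + (1/5)*(-4) = -2 - 4/5 = -14/5 ≈ -2.8000)
L = 14/15 (L = -(3*0 - 14/5)/3 = -(0 - 14/5)/3 = -1/3*(-14/5) = 14/15 ≈ 0.93333)
f(z) = 14/15
(14*f(5))*(-9) = (14*(14/15))*(-9) = (196/15)*(-9) = -588/5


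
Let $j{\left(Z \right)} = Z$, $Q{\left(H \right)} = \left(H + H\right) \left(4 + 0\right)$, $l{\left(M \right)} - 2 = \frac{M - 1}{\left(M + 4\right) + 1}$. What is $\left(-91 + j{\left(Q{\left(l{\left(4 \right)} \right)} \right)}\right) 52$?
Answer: $- \frac{11284}{3} \approx -3761.3$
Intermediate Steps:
$l{\left(M \right)} = 2 + \frac{-1 + M}{5 + M}$ ($l{\left(M \right)} = 2 + \frac{M - 1}{\left(M + 4\right) + 1} = 2 + \frac{-1 + M}{\left(4 + M\right) + 1} = 2 + \frac{-1 + M}{5 + M}$)
$Q{\left(H \right)} = 8 H$ ($Q{\left(H \right)} = 2 H 4 = 8 H$)
$\left(-91 + j{\left(Q{\left(l{\left(4 \right)} \right)} \right)}\right) 52 = \left(-91 + 8 \frac{3 \left(3 + 4\right)}{5 + 4}\right) 52 = \left(-91 + 8 \cdot 3 \cdot \frac{1}{9} \cdot 7\right) 52 = \left(-91 + 8 \cdot \frac{7}{3}\right) 52 = \left(-91 + \frac{56}{3}\right) 52 = \left(- \frac{217}{3}\right) 52 = - \frac{11284}{3}$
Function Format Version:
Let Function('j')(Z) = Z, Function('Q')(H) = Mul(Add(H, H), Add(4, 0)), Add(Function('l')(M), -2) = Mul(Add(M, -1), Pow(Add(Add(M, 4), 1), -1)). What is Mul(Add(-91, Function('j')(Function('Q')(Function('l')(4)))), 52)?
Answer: Rational(-11284, 3) ≈ -3761.3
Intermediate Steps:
Function('l')(M) = Add(2, Mul(Pow(Add(5, M), -1), Add(-1, M))) (Function('l')(M) = Add(2, Mul(Add(M, -1), Pow(Add(Add(M, 4), 1), -1))) = Add(2, Mul(Add(-1, M), Pow(Add(Add(4, M), 1), -1))) = Add(2, Mul(Add(-1, M), Pow(Add(5, M), -1))) = Add(2, Mul(Pow(Add(5, M), -1), Add(-1, M))))
Function('Q')(H) = Mul(8, H) (Function('Q')(H) = Mul(Mul(2, H), 4) = Mul(8, H))
Mul(Add(-91, Function('j')(Function('Q')(Function('l')(4)))), 52) = Mul(Add(-91, Mul(8, Mul(3, Pow(Add(5, 4), -1), Add(3, 4)))), 52) = Mul(Add(-91, Mul(8, Mul(3, Pow(9, -1), 7))), 52) = Mul(Add(-91, Mul(8, Mul(3, Rational(1, 9), 7))), 52) = Mul(Add(-91, Mul(8, Rational(7, 3))), 52) = Mul(Add(-91, Rational(56, 3)), 52) = Mul(Rational(-217, 3), 52) = Rational(-11284, 3)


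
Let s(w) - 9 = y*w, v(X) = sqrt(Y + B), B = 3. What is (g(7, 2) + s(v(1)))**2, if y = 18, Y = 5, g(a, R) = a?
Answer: 2848 + 1152*sqrt(2) ≈ 4477.2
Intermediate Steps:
v(X) = 2*sqrt(2) (v(X) = sqrt(5 + 3) = sqrt(8) = 2*sqrt(2))
s(w) = 9 + 18*w
(g(7, 2) + s(v(1)))**2 = (7 + (9 + 18*(2*sqrt(2))))**2 = (7 + (9 + 36*sqrt(2)))**2 = (16 + 36*sqrt(2))**2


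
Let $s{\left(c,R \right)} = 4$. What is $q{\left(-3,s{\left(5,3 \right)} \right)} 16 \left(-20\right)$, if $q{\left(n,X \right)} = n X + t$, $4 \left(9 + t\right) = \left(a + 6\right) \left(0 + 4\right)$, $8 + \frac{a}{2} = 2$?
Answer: $8640$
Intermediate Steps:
$a = -12$ ($a = -16 + 2 \cdot 2 = -16 + 4 = -12$)
$t = -15$ ($t = -9 + \frac{\left(-12 + 6\right) \left(0 + 4\right)}{4} = -9 + \frac{\left(-6\right) 4}{4} = -9 + \frac{1}{4} \left(-24\right) = -9 - 6 = -15$)
$q{\left(n,X \right)} = -15 + X n$ ($q{\left(n,X \right)} = n X - 15 = X n - 15 = -15 + X n$)
$q{\left(-3,s{\left(5,3 \right)} \right)} 16 \left(-20\right) = \left(-15 + 4 \left(-3\right)\right) 16 \left(-20\right) = \left(-15 - 12\right) 16 \left(-20\right) = \left(-27\right) 16 \left(-20\right) = \left(-432\right) \left(-20\right) = 8640$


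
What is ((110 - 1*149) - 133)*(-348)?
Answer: 59856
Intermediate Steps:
((110 - 1*149) - 133)*(-348) = ((110 - 149) - 133)*(-348) = (-39 - 133)*(-348) = -172*(-348) = 59856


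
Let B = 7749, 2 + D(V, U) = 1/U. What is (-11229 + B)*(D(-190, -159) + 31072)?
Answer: -5730549640/53 ≈ -1.0812e+8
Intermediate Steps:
D(V, U) = -2 + 1/U
(-11229 + B)*(D(-190, -159) + 31072) = (-11229 + 7749)*((-2 + 1/(-159)) + 31072) = -3480*((-2 - 1/159) + 31072) = -3480*(-319/159 + 31072) = -3480*4940129/159 = -5730549640/53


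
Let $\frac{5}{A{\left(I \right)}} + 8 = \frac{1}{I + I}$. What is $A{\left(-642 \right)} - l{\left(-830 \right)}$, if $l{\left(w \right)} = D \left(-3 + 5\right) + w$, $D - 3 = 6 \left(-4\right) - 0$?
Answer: $\frac{8951636}{10273} \approx 871.38$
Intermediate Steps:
$D = -21$ ($D = 3 + \left(6 \left(-4\right) - 0\right) = 3 + \left(-24 + \left(-3 + 3\right)\right) = 3 + \left(-24 + 0\right) = 3 - 24 = -21$)
$l{\left(w \right)} = -42 + w$ ($l{\left(w \right)} = - 21 \left(-3 + 5\right) + w = \left(-21\right) 2 + w = -42 + w$)
$A{\left(I \right)} = \frac{5}{-8 + \frac{1}{2 I}}$ ($A{\left(I \right)} = \frac{5}{-8 + \frac{1}{I + I}} = \frac{5}{-8 + \frac{1}{2 I}}$)
$A{\left(-642 \right)} - l{\left(-830 \right)} = \left(-10\right) \left(-642\right) \frac{1}{-1 + 16 \left(-642\right)} - \left(-42 - 830\right) = \left(-10\right) \left(-642\right) \frac{1}{-1 - 10272} - -872 = \left(-10\right) \left(-642\right) \frac{1}{-10273} + 872 = \left(-10\right) \left(-642\right) \left(- \frac{1}{10273}\right) + 872 = - \frac{6420}{10273} + 872 = \frac{8951636}{10273}$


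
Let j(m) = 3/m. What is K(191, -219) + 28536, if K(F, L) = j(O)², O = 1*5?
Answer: 713409/25 ≈ 28536.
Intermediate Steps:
O = 5
K(F, L) = 9/25 (K(F, L) = (3/5)² = (3*(⅕))² = (⅗)² = 9/25)
K(191, -219) + 28536 = 9/25 + 28536 = 713409/25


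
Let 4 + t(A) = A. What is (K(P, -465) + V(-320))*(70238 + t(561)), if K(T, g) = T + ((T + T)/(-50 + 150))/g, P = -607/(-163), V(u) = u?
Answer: -16971088647263/757950 ≈ -2.2391e+7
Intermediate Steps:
t(A) = -4 + A
P = 607/163 (P = -607*(-1/163) = 607/163 ≈ 3.7239)
K(T, g) = T + T/(50*g) (K(T, g) = T + ((2*T)/100)/g = T + ((2*T)*(1/100))/g = T + (T/50)/g = T + T/(50*g))
(K(P, -465) + V(-320))*(70238 + t(561)) = ((607/163 + (1/50)*(607/163)/(-465)) - 320)*(70238 + (-4 + 561)) = ((607/163 + (1/50)*(607/163)*(-1/465)) - 320)*(70238 + 557) = ((607/163 - 607/3789750) - 320)*70795 = (14112143/3789750 - 320)*70795 = -1198607857/3789750*70795 = -16971088647263/757950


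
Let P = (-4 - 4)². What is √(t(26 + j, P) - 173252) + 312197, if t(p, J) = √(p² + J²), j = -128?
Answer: 312197 + √(-173252 + 10*√145) ≈ 3.122e+5 + 416.09*I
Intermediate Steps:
P = 64 (P = (-8)² = 64)
t(p, J) = √(J² + p²)
√(t(26 + j, P) - 173252) + 312197 = √(√(64² + (26 - 128)²) - 173252) + 312197 = √(√(4096 + (-102)²) - 173252) + 312197 = √(√(4096 + 10404) - 173252) + 312197 = √(√14500 - 173252) + 312197 = √(10*√145 - 173252) + 312197 = √(-173252 + 10*√145) + 312197 = 312197 + √(-173252 + 10*√145)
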